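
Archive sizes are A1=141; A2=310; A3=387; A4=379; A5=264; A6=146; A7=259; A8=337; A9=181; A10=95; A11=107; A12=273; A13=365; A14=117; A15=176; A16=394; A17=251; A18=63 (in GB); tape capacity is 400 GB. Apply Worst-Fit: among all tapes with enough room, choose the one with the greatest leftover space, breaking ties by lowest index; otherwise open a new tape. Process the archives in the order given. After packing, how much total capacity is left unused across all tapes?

955

A1 (141 GB) → tape 1 (remaining 259 GB)
A2 (310 GB) → tape 2 (remaining 90 GB)
A3 (387 GB) → tape 3 (remaining 13 GB)
A4 (379 GB) → tape 4 (remaining 21 GB)
A5 (264 GB) → tape 5 (remaining 136 GB)
A6 (146 GB) → tape 1 (remaining 113 GB)
A7 (259 GB) → tape 6 (remaining 141 GB)
A8 (337 GB) → tape 7 (remaining 63 GB)
A9 (181 GB) → tape 8 (remaining 219 GB)
A10 (95 GB) → tape 8 (remaining 124 GB)
A11 (107 GB) → tape 6 (remaining 34 GB)
A12 (273 GB) → tape 9 (remaining 127 GB)
A13 (365 GB) → tape 10 (remaining 35 GB)
A14 (117 GB) → tape 5 (remaining 19 GB)
A15 (176 GB) → tape 11 (remaining 224 GB)
A16 (394 GB) → tape 12 (remaining 6 GB)
A17 (251 GB) → tape 13 (remaining 149 GB)
A18 (63 GB) → tape 11 (remaining 161 GB)
13 tapes × 400 GB = 5200 GB; used 4245 GB; unused 955 GB.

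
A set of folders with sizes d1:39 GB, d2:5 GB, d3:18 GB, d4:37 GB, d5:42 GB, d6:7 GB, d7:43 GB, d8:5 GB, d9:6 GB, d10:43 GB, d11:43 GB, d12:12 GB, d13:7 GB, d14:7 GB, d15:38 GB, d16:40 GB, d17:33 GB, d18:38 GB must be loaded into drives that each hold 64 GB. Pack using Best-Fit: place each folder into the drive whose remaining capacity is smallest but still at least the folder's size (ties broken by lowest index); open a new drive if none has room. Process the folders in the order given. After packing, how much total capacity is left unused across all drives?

Put d1 (39 GB) in drive 1; 25 GB remain.
Put d2 (5 GB) in drive 1; 20 GB remain.
Put d3 (18 GB) in drive 1; 2 GB remain.
Put d4 (37 GB) in drive 2; 27 GB remain.
Put d5 (42 GB) in drive 3; 22 GB remain.
Put d6 (7 GB) in drive 3; 15 GB remain.
Put d7 (43 GB) in drive 4; 21 GB remain.
Put d8 (5 GB) in drive 3; 10 GB remain.
Put d9 (6 GB) in drive 3; 4 GB remain.
Put d10 (43 GB) in drive 5; 21 GB remain.
Put d11 (43 GB) in drive 6; 21 GB remain.
Put d12 (12 GB) in drive 4; 9 GB remain.
Put d13 (7 GB) in drive 4; 2 GB remain.
Put d14 (7 GB) in drive 5; 14 GB remain.
Put d15 (38 GB) in drive 7; 26 GB remain.
Put d16 (40 GB) in drive 8; 24 GB remain.
Put d17 (33 GB) in drive 9; 31 GB remain.
Put d18 (38 GB) in drive 10; 26 GB remain.
10 drives × 64 GB = 640 GB; used 463 GB; unused 177 GB.

177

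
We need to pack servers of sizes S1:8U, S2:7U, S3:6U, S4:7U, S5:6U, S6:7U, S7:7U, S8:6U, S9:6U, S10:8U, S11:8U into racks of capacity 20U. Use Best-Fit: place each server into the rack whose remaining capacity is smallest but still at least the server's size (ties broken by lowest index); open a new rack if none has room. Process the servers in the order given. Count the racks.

rack 1: place S1 (8U), 12U left
rack 1: place S2 (7U), 5U left
rack 2: place S3 (6U), 14U left
rack 2: place S4 (7U), 7U left
rack 2: place S5 (6U), 1U left
rack 3: place S6 (7U), 13U left
rack 3: place S7 (7U), 6U left
rack 3: place S8 (6U), 0U left
rack 4: place S9 (6U), 14U left
rack 4: place S10 (8U), 6U left
rack 5: place S11 (8U), 12U left
Final racks: [8,7] [6,7,6] [7,7,6] [6,8] [8].

5 racks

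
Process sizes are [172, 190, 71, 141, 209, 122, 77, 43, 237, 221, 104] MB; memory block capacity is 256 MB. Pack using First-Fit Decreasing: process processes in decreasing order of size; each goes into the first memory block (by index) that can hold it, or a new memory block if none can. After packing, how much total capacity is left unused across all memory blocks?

205

Sorted descending: 237, 221, 209, 190, 172, 141, 122, 104, 77, 71, 43.
237 MB → memory block 1 (remaining 19 MB)
221 MB → memory block 2 (remaining 35 MB)
209 MB → memory block 3 (remaining 47 MB)
190 MB → memory block 4 (remaining 66 MB)
172 MB → memory block 5 (remaining 84 MB)
141 MB → memory block 6 (remaining 115 MB)
122 MB → memory block 7 (remaining 134 MB)
104 MB → memory block 6 (remaining 11 MB)
77 MB → memory block 5 (remaining 7 MB)
71 MB → memory block 7 (remaining 63 MB)
43 MB → memory block 3 (remaining 4 MB)
7 memory blocks × 256 MB = 1792 MB; used 1587 MB; unused 205 MB.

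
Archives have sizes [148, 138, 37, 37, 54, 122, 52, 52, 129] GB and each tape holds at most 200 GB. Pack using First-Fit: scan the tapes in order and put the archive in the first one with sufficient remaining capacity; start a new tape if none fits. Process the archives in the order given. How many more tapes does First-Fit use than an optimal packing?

1

First-Fit: [148,37] [138,37] [54,122] [52,52] [129] → 5 tapes.
Total size 769 GB; any packing needs at least ⌈769/200⌉ = 4 tapes.
An optimal packing achieves that bound: [148,52] [138,54] [129,52] [122,37,37] → 4 tapes.
Excess: 5 − 4 = 1.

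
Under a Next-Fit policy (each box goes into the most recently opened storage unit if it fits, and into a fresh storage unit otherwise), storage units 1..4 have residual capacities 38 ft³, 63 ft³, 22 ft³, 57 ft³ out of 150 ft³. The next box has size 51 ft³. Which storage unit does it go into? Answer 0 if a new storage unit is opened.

Next-Fit only looks at storage unit 4, which has 57 ft³ free.
51 ft³ fits there.

4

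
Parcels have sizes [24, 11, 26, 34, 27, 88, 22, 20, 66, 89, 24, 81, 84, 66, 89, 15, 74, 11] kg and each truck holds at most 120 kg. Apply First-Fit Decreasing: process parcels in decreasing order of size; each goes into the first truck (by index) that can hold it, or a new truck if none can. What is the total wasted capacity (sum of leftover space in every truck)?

109

Sorted descending: 89, 89, 88, 84, 81, 74, 66, 66, 34, 27, 26, 24, 24, 22, 20, 15, 11, 11.
truck 1: place 89 kg, 31 kg left
truck 2: place 89 kg, 31 kg left
truck 3: place 88 kg, 32 kg left
truck 4: place 84 kg, 36 kg left
truck 5: place 81 kg, 39 kg left
truck 6: place 74 kg, 46 kg left
truck 7: place 66 kg, 54 kg left
truck 8: place 66 kg, 54 kg left
truck 4: place 34 kg, 2 kg left
truck 1: place 27 kg, 4 kg left
truck 2: place 26 kg, 5 kg left
truck 3: place 24 kg, 8 kg left
truck 5: place 24 kg, 15 kg left
truck 6: place 22 kg, 24 kg left
truck 6: place 20 kg, 4 kg left
truck 5: place 15 kg, 0 kg left
truck 7: place 11 kg, 43 kg left
truck 7: place 11 kg, 32 kg left
8 trucks × 120 kg = 960 kg; used 851 kg; unused 109 kg.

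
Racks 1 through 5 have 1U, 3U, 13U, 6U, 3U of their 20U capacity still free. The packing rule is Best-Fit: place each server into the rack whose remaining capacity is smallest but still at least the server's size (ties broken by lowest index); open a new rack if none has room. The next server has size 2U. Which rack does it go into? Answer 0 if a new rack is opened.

2

Racks with room: rack 2 (3U), rack 3 (13U), rack 4 (6U), rack 5 (3U).
Tightest fit is rack 2 with 3U free.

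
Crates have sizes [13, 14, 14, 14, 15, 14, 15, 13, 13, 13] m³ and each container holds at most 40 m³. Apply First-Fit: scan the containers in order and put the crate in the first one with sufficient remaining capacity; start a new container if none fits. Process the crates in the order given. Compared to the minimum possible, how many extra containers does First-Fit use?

1

First-Fit: [13,14,13] [14,14] [15,14] [15,13] [13] → 5 containers.
Total size 138 m³; any packing needs at least ⌈138/40⌉ = 4 containers.
An optimal packing achieves that bound: [15,15] [14,14] [14,13,13] [14,13,13] → 4 containers.
Excess: 5 − 4 = 1.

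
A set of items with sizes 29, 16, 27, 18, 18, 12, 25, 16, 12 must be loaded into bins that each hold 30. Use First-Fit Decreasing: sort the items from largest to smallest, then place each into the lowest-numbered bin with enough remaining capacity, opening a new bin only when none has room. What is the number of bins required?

Sorted descending: 29, 27, 25, 18, 18, 16, 16, 12, 12.
29 → bin 1 (remaining 1)
27 → bin 2 (remaining 3)
25 → bin 3 (remaining 5)
18 → bin 4 (remaining 12)
18 → bin 5 (remaining 12)
16 → bin 6 (remaining 14)
16 → bin 7 (remaining 14)
12 → bin 4 (remaining 0)
12 → bin 5 (remaining 0)
Final bins: [29] [27] [25] [18,12] [18,12] [16] [16].

7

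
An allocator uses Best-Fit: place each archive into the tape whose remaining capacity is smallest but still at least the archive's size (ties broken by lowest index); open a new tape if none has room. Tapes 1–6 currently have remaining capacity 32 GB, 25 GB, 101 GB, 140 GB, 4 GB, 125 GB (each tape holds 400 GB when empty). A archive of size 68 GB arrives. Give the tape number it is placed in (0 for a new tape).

Tapes with room: tape 3 (101 GB), tape 4 (140 GB), tape 6 (125 GB).
Tightest fit is tape 3 with 101 GB free.

3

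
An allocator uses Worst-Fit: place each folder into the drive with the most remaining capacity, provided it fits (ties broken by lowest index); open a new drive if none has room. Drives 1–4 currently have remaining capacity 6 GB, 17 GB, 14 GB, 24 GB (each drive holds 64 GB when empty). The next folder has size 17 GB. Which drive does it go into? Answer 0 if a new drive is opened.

4

Drives with room: drive 2 (17 GB), drive 4 (24 GB).
Most room is drive 4 with 24 GB free.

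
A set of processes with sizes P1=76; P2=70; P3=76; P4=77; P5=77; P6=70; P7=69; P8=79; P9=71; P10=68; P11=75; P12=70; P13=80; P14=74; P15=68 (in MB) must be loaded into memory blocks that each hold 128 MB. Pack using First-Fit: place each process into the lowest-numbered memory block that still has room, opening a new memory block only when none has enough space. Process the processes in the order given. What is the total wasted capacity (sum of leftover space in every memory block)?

P1 (76 MB) → memory block 1 (remaining 52 MB)
P2 (70 MB) → memory block 2 (remaining 58 MB)
P3 (76 MB) → memory block 3 (remaining 52 MB)
P4 (77 MB) → memory block 4 (remaining 51 MB)
P5 (77 MB) → memory block 5 (remaining 51 MB)
P6 (70 MB) → memory block 6 (remaining 58 MB)
P7 (69 MB) → memory block 7 (remaining 59 MB)
P8 (79 MB) → memory block 8 (remaining 49 MB)
P9 (71 MB) → memory block 9 (remaining 57 MB)
P10 (68 MB) → memory block 10 (remaining 60 MB)
P11 (75 MB) → memory block 11 (remaining 53 MB)
P12 (70 MB) → memory block 12 (remaining 58 MB)
P13 (80 MB) → memory block 13 (remaining 48 MB)
P14 (74 MB) → memory block 14 (remaining 54 MB)
P15 (68 MB) → memory block 15 (remaining 60 MB)
15 memory blocks × 128 MB = 1920 MB; used 1100 MB; unused 820 MB.

820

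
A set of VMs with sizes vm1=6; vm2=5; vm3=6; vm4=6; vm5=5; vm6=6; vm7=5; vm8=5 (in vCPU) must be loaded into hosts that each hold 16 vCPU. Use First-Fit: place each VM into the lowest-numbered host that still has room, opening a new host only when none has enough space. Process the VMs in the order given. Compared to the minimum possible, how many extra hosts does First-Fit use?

First-Fit: [6,5,5] [6,6] [6,5,5] → 3 hosts.
Total size 44 vCPU; any packing needs at least ⌈44/16⌉ = 3 hosts.
So 3 is already optimal.

0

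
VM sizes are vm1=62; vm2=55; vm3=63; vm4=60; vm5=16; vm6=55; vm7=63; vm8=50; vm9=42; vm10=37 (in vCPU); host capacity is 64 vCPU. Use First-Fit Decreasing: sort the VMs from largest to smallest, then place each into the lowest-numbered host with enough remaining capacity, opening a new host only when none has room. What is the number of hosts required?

9 hosts

Sorted descending: 63, 63, 62, 60, 55, 55, 50, 42, 37, 16.
63 vCPU → host 1 (remaining 1 vCPU)
63 vCPU → host 2 (remaining 1 vCPU)
62 vCPU → host 3 (remaining 2 vCPU)
60 vCPU → host 4 (remaining 4 vCPU)
55 vCPU → host 5 (remaining 9 vCPU)
55 vCPU → host 6 (remaining 9 vCPU)
50 vCPU → host 7 (remaining 14 vCPU)
42 vCPU → host 8 (remaining 22 vCPU)
37 vCPU → host 9 (remaining 27 vCPU)
16 vCPU → host 8 (remaining 6 vCPU)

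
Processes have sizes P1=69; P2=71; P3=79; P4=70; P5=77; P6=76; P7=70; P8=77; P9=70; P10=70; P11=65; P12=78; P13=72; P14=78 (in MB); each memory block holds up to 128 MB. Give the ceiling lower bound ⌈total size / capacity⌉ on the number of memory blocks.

Total size = 69 + 71 + 79 + 70 + 77 + 76 + 70 + 77 + 70 + 70 + 65 + 78 + 72 + 78 = 1022 MB.
⌈1022 / 128⌉ = 8.

8 memory blocks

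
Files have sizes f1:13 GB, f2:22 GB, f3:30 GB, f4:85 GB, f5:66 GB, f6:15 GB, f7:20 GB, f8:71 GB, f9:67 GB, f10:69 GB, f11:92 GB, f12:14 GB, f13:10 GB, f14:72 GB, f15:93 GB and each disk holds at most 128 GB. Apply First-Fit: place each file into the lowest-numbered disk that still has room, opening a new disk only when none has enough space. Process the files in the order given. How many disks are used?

9

disk 1: place f1 (13 GB), 115 GB left
disk 1: place f2 (22 GB), 93 GB left
disk 1: place f3 (30 GB), 63 GB left
disk 2: place f4 (85 GB), 43 GB left
disk 3: place f5 (66 GB), 62 GB left
disk 1: place f6 (15 GB), 48 GB left
disk 1: place f7 (20 GB), 28 GB left
disk 4: place f8 (71 GB), 57 GB left
disk 5: place f9 (67 GB), 61 GB left
disk 6: place f10 (69 GB), 59 GB left
disk 7: place f11 (92 GB), 36 GB left
disk 1: place f12 (14 GB), 14 GB left
disk 1: place f13 (10 GB), 4 GB left
disk 8: place f14 (72 GB), 56 GB left
disk 9: place f15 (93 GB), 35 GB left
Final disks: [13,22,30,15,20,14,10] [85] [66] [71] [67] [69] [92] [72] [93].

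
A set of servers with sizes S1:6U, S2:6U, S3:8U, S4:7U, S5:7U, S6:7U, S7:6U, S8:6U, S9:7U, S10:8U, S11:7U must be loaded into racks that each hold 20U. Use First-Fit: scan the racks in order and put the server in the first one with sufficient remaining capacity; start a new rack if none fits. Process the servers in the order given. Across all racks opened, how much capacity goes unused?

Put S1 (6U) in rack 1; 14U remain.
Put S2 (6U) in rack 1; 8U remain.
Put S3 (8U) in rack 1; 0U remain.
Put S4 (7U) in rack 2; 13U remain.
Put S5 (7U) in rack 2; 6U remain.
Put S6 (7U) in rack 3; 13U remain.
Put S7 (6U) in rack 2; 0U remain.
Put S8 (6U) in rack 3; 7U remain.
Put S9 (7U) in rack 3; 0U remain.
Put S10 (8U) in rack 4; 12U remain.
Put S11 (7U) in rack 4; 5U remain.
4 racks × 20U = 80U; used 75U; unused 5U.

5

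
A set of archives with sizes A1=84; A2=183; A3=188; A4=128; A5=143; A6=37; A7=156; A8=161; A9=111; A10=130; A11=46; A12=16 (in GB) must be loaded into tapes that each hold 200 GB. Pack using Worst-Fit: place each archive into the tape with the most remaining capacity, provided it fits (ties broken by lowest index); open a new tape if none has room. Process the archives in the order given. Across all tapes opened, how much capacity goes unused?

417

A1 (84 GB) → tape 1 (remaining 116 GB)
A2 (183 GB) → tape 2 (remaining 17 GB)
A3 (188 GB) → tape 3 (remaining 12 GB)
A4 (128 GB) → tape 4 (remaining 72 GB)
A5 (143 GB) → tape 5 (remaining 57 GB)
A6 (37 GB) → tape 1 (remaining 79 GB)
A7 (156 GB) → tape 6 (remaining 44 GB)
A8 (161 GB) → tape 7 (remaining 39 GB)
A9 (111 GB) → tape 8 (remaining 89 GB)
A10 (130 GB) → tape 9 (remaining 70 GB)
A11 (46 GB) → tape 8 (remaining 43 GB)
A12 (16 GB) → tape 1 (remaining 63 GB)
9 tapes × 200 GB = 1800 GB; used 1383 GB; unused 417 GB.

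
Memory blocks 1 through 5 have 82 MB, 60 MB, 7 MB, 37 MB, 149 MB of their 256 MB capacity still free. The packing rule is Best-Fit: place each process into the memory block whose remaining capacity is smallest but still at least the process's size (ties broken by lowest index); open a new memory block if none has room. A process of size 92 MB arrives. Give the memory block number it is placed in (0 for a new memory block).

5

Memory blocks with room: memory block 5 (149 MB).
Tightest fit is memory block 5 with 149 MB free.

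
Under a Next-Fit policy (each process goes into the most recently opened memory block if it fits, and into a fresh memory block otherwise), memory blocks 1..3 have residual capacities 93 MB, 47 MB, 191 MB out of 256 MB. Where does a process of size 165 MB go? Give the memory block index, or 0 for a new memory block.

Next-Fit only looks at memory block 3, which has 191 MB free.
165 MB fits there.

3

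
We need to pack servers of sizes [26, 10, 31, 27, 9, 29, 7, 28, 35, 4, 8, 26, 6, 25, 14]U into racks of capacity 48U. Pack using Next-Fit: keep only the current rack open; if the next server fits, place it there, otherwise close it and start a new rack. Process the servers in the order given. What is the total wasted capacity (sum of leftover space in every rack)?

99

rack 1: place 26U, 22U left
rack 1: place 10U, 12U left
rack 2: place 31U, 17U left
rack 3: place 27U, 21U left
rack 3: place 9U, 12U left
rack 4: place 29U, 19U left
rack 4: place 7U, 12U left
rack 5: place 28U, 20U left
rack 6: place 35U, 13U left
rack 6: place 4U, 9U left
rack 6: place 8U, 1U left
rack 7: place 26U, 22U left
rack 7: place 6U, 16U left
rack 8: place 25U, 23U left
rack 8: place 14U, 9U left
8 racks × 48U = 384U; used 285U; unused 99U.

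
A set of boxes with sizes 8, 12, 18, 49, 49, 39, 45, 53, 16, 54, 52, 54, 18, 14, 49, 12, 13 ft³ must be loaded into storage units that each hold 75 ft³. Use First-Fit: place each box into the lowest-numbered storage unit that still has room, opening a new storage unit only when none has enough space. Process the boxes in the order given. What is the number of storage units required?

10

8 ft³ → storage unit 1 (remaining 67 ft³)
12 ft³ → storage unit 1 (remaining 55 ft³)
18 ft³ → storage unit 1 (remaining 37 ft³)
49 ft³ → storage unit 2 (remaining 26 ft³)
49 ft³ → storage unit 3 (remaining 26 ft³)
39 ft³ → storage unit 4 (remaining 36 ft³)
45 ft³ → storage unit 5 (remaining 30 ft³)
53 ft³ → storage unit 6 (remaining 22 ft³)
16 ft³ → storage unit 1 (remaining 21 ft³)
54 ft³ → storage unit 7 (remaining 21 ft³)
52 ft³ → storage unit 8 (remaining 23 ft³)
54 ft³ → storage unit 9 (remaining 21 ft³)
18 ft³ → storage unit 1 (remaining 3 ft³)
14 ft³ → storage unit 2 (remaining 12 ft³)
49 ft³ → storage unit 10 (remaining 26 ft³)
12 ft³ → storage unit 2 (remaining 0 ft³)
13 ft³ → storage unit 3 (remaining 13 ft³)
Final storage units: [8,12,18,16,18] [49,14,12] [49,13] [39] [45] [53] [54] [52] [54] [49].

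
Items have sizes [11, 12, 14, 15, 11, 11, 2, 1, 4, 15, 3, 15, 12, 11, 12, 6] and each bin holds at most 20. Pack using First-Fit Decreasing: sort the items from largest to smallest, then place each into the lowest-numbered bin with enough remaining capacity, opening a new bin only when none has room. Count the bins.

Sorted descending: 15, 15, 15, 14, 12, 12, 12, 11, 11, 11, 11, 6, 4, 3, 2, 1.
bin 1: place 15, 5 left
bin 2: place 15, 5 left
bin 3: place 15, 5 left
bin 4: place 14, 6 left
bin 5: place 12, 8 left
bin 6: place 12, 8 left
bin 7: place 12, 8 left
bin 8: place 11, 9 left
bin 9: place 11, 9 left
bin 10: place 11, 9 left
bin 11: place 11, 9 left
bin 4: place 6, 0 left
bin 1: place 4, 1 left
bin 2: place 3, 2 left
bin 2: place 2, 0 left
bin 1: place 1, 0 left
Final bins: [15,4,1] [15,3,2] [15] [14,6] [12] [12] [12] [11] [11] [11] [11].

11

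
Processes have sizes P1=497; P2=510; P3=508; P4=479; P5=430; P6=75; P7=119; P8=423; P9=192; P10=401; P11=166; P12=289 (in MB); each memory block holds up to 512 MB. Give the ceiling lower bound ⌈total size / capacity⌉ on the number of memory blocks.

Total size = 497 + 510 + 508 + 479 + 430 + 75 + 119 + 423 + 192 + 401 + 166 + 289 = 4089 MB.
⌈4089 / 512⌉ = 8.

8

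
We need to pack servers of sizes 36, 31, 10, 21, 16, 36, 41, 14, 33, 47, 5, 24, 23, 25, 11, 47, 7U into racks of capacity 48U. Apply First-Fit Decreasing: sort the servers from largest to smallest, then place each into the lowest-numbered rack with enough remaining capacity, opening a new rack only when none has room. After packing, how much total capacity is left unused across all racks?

53

Sorted descending: 47, 47, 41, 36, 36, 33, 31, 25, 24, 23, 21, 16, 14, 11, 10, 7, 5.
Put 47U in rack 1; 1U remain.
Put 47U in rack 2; 1U remain.
Put 41U in rack 3; 7U remain.
Put 36U in rack 4; 12U remain.
Put 36U in rack 5; 12U remain.
Put 33U in rack 6; 15U remain.
Put 31U in rack 7; 17U remain.
Put 25U in rack 8; 23U remain.
Put 24U in rack 9; 24U remain.
Put 23U in rack 8; 0U remain.
Put 21U in rack 9; 3U remain.
Put 16U in rack 7; 1U remain.
Put 14U in rack 6; 1U remain.
Put 11U in rack 4; 1U remain.
Put 10U in rack 5; 2U remain.
Put 7U in rack 3; 0U remain.
Put 5U in rack 10; 43U remain.
10 racks × 48U = 480U; used 427U; unused 53U.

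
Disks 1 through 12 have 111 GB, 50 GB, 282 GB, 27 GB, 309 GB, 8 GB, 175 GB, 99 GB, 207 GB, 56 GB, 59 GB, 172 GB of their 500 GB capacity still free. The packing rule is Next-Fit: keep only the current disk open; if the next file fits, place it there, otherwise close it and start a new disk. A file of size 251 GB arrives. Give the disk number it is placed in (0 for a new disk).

Next-Fit only looks at disk 12, which has 172 GB free.
251 GB does not fit, so a new disk is opened.

0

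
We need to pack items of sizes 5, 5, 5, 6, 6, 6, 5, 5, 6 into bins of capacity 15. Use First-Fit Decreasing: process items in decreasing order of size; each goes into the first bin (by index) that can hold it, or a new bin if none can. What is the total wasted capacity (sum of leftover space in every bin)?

11

Sorted descending: 6, 6, 6, 6, 5, 5, 5, 5, 5.
6 → bin 1 (remaining 9)
6 → bin 1 (remaining 3)
6 → bin 2 (remaining 9)
6 → bin 2 (remaining 3)
5 → bin 3 (remaining 10)
5 → bin 3 (remaining 5)
5 → bin 3 (remaining 0)
5 → bin 4 (remaining 10)
5 → bin 4 (remaining 5)
4 bins × 15 = 60; used 49; unused 11.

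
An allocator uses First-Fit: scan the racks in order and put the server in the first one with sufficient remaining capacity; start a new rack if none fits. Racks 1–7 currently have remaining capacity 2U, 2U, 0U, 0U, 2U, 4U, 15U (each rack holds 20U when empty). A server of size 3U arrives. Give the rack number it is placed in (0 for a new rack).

Racks with room: rack 6 (4U), rack 7 (15U).
The first with room is rack 6.

6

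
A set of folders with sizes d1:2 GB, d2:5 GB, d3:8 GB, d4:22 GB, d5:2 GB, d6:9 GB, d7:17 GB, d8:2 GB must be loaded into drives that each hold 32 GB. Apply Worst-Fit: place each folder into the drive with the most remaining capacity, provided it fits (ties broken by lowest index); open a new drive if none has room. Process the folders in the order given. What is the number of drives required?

Put d1 (2 GB) in drive 1; 30 GB remain.
Put d2 (5 GB) in drive 1; 25 GB remain.
Put d3 (8 GB) in drive 1; 17 GB remain.
Put d4 (22 GB) in drive 2; 10 GB remain.
Put d5 (2 GB) in drive 1; 15 GB remain.
Put d6 (9 GB) in drive 1; 6 GB remain.
Put d7 (17 GB) in drive 3; 15 GB remain.
Put d8 (2 GB) in drive 3; 13 GB remain.

3 drives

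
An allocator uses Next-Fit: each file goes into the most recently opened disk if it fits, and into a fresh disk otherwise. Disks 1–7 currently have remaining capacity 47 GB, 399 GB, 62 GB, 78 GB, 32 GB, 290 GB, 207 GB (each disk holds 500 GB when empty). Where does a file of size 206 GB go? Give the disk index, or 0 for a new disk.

7

Next-Fit only looks at disk 7, which has 207 GB free.
206 GB fits there.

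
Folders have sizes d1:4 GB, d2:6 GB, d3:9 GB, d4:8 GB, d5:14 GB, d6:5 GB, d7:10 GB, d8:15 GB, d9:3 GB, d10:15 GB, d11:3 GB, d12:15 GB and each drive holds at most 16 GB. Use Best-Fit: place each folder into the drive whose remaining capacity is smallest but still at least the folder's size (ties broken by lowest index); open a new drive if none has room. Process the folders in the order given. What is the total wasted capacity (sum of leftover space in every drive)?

21

d1 (4 GB) → drive 1 (remaining 12 GB)
d2 (6 GB) → drive 1 (remaining 6 GB)
d3 (9 GB) → drive 2 (remaining 7 GB)
d4 (8 GB) → drive 3 (remaining 8 GB)
d5 (14 GB) → drive 4 (remaining 2 GB)
d6 (5 GB) → drive 1 (remaining 1 GB)
d7 (10 GB) → drive 5 (remaining 6 GB)
d8 (15 GB) → drive 6 (remaining 1 GB)
d9 (3 GB) → drive 5 (remaining 3 GB)
d10 (15 GB) → drive 7 (remaining 1 GB)
d11 (3 GB) → drive 5 (remaining 0 GB)
d12 (15 GB) → drive 8 (remaining 1 GB)
8 drives × 16 GB = 128 GB; used 107 GB; unused 21 GB.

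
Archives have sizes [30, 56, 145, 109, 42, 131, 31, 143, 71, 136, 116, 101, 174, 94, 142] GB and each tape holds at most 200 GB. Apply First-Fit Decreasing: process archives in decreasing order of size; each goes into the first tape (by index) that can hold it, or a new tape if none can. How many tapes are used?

Sorted descending: 174, 145, 143, 142, 136, 131, 116, 109, 101, 94, 71, 56, 42, 31, 30.
174 GB → tape 1 (remaining 26 GB)
145 GB → tape 2 (remaining 55 GB)
143 GB → tape 3 (remaining 57 GB)
142 GB → tape 4 (remaining 58 GB)
136 GB → tape 5 (remaining 64 GB)
131 GB → tape 6 (remaining 69 GB)
116 GB → tape 7 (remaining 84 GB)
109 GB → tape 8 (remaining 91 GB)
101 GB → tape 9 (remaining 99 GB)
94 GB → tape 9 (remaining 5 GB)
71 GB → tape 7 (remaining 13 GB)
56 GB → tape 3 (remaining 1 GB)
42 GB → tape 2 (remaining 13 GB)
31 GB → tape 4 (remaining 27 GB)
30 GB → tape 5 (remaining 34 GB)
Final tapes: [174] [145,42] [143,56] [142,31] [136,30] [131] [116,71] [109] [101,94].

9 tapes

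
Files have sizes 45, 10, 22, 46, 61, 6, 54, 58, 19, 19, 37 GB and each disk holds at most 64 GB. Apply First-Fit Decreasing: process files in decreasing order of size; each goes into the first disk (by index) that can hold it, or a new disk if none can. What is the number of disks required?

Sorted descending: 61, 58, 54, 46, 45, 37, 22, 19, 19, 10, 6.
disk 1: place 61 GB, 3 GB left
disk 2: place 58 GB, 6 GB left
disk 3: place 54 GB, 10 GB left
disk 4: place 46 GB, 18 GB left
disk 5: place 45 GB, 19 GB left
disk 6: place 37 GB, 27 GB left
disk 6: place 22 GB, 5 GB left
disk 5: place 19 GB, 0 GB left
disk 7: place 19 GB, 45 GB left
disk 3: place 10 GB, 0 GB left
disk 2: place 6 GB, 0 GB left
Final disks: [61] [58,6] [54,10] [46] [45,19] [37,22] [19].

7 disks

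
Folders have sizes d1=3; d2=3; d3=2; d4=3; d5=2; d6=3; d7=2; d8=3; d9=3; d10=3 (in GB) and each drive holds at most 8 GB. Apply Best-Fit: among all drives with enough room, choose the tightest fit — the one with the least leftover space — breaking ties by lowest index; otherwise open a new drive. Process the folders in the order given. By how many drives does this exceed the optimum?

Best-Fit: [3,3,2] [3,2,3] [2,3,3] [3] → 4 drives.
Total size 27 GB; any packing needs at least ⌈27/8⌉ = 4 drives.
So 4 is already optimal.

0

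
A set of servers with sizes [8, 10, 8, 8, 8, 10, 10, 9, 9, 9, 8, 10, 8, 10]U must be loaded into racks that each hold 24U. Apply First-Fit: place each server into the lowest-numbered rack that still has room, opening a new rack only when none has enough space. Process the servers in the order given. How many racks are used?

7

Put 8U in rack 1; 16U remain.
Put 10U in rack 1; 6U remain.
Put 8U in rack 2; 16U remain.
Put 8U in rack 2; 8U remain.
Put 8U in rack 2; 0U remain.
Put 10U in rack 3; 14U remain.
Put 10U in rack 3; 4U remain.
Put 9U in rack 4; 15U remain.
Put 9U in rack 4; 6U remain.
Put 9U in rack 5; 15U remain.
Put 8U in rack 5; 7U remain.
Put 10U in rack 6; 14U remain.
Put 8U in rack 6; 6U remain.
Put 10U in rack 7; 14U remain.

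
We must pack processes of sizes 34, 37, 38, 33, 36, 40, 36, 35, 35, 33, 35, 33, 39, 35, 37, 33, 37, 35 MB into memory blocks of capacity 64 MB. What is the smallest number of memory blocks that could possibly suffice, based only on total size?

11 memory blocks

Total size = 34 + 37 + 38 + 33 + 36 + 40 + 36 + 35 + 35 + 33 + 35 + 33 + 39 + 35 + 37 + 33 + 37 + 35 = 641 MB.
⌈641 / 64⌉ = 11.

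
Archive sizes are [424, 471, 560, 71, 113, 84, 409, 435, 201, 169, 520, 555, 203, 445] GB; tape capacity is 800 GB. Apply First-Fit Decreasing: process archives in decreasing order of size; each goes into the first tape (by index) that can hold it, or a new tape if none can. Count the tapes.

8

Sorted descending: 560, 555, 520, 471, 445, 435, 424, 409, 203, 201, 169, 113, 84, 71.
tape 1: place 560 GB, 240 GB left
tape 2: place 555 GB, 245 GB left
tape 3: place 520 GB, 280 GB left
tape 4: place 471 GB, 329 GB left
tape 5: place 445 GB, 355 GB left
tape 6: place 435 GB, 365 GB left
tape 7: place 424 GB, 376 GB left
tape 8: place 409 GB, 391 GB left
tape 1: place 203 GB, 37 GB left
tape 2: place 201 GB, 44 GB left
tape 3: place 169 GB, 111 GB left
tape 4: place 113 GB, 216 GB left
tape 3: place 84 GB, 27 GB left
tape 4: place 71 GB, 145 GB left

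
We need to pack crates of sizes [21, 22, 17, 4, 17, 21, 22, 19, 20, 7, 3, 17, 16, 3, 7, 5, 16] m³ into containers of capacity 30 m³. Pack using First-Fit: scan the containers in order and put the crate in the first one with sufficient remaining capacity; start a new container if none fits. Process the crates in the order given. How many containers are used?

Put 21 m³ in container 1; 9 m³ remain.
Put 22 m³ in container 2; 8 m³ remain.
Put 17 m³ in container 3; 13 m³ remain.
Put 4 m³ in container 1; 5 m³ remain.
Put 17 m³ in container 4; 13 m³ remain.
Put 21 m³ in container 5; 9 m³ remain.
Put 22 m³ in container 6; 8 m³ remain.
Put 19 m³ in container 7; 11 m³ remain.
Put 20 m³ in container 8; 10 m³ remain.
Put 7 m³ in container 2; 1 m³ remain.
Put 3 m³ in container 1; 2 m³ remain.
Put 17 m³ in container 9; 13 m³ remain.
Put 16 m³ in container 10; 14 m³ remain.
Put 3 m³ in container 3; 10 m³ remain.
Put 7 m³ in container 3; 3 m³ remain.
Put 5 m³ in container 4; 8 m³ remain.
Put 16 m³ in container 11; 14 m³ remain.

11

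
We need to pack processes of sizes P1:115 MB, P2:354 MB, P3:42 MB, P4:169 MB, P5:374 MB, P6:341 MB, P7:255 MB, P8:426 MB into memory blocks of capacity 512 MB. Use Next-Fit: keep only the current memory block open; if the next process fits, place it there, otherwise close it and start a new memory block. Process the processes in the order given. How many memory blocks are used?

Put P1 (115 MB) in memory block 1; 397 MB remain.
Put P2 (354 MB) in memory block 1; 43 MB remain.
Put P3 (42 MB) in memory block 1; 1 MB remain.
Put P4 (169 MB) in memory block 2; 343 MB remain.
Put P5 (374 MB) in memory block 3; 138 MB remain.
Put P6 (341 MB) in memory block 4; 171 MB remain.
Put P7 (255 MB) in memory block 5; 257 MB remain.
Put P8 (426 MB) in memory block 6; 86 MB remain.

6 memory blocks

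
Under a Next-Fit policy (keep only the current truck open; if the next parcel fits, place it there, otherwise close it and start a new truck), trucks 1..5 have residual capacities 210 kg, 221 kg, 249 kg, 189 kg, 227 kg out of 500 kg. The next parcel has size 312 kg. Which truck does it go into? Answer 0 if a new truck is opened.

Next-Fit only looks at truck 5, which has 227 kg free.
312 kg does not fit, so a new truck is opened.

0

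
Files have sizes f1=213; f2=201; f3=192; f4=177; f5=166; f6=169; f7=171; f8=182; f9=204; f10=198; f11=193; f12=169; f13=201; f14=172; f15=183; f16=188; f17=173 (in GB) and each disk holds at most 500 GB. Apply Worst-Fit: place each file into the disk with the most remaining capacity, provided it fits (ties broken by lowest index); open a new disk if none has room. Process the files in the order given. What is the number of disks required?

disk 1: place f1 (213 GB), 287 GB left
disk 1: place f2 (201 GB), 86 GB left
disk 2: place f3 (192 GB), 308 GB left
disk 2: place f4 (177 GB), 131 GB left
disk 3: place f5 (166 GB), 334 GB left
disk 3: place f6 (169 GB), 165 GB left
disk 4: place f7 (171 GB), 329 GB left
disk 4: place f8 (182 GB), 147 GB left
disk 5: place f9 (204 GB), 296 GB left
disk 5: place f10 (198 GB), 98 GB left
disk 6: place f11 (193 GB), 307 GB left
disk 6: place f12 (169 GB), 138 GB left
disk 7: place f13 (201 GB), 299 GB left
disk 7: place f14 (172 GB), 127 GB left
disk 8: place f15 (183 GB), 317 GB left
disk 8: place f16 (188 GB), 129 GB left
disk 9: place f17 (173 GB), 327 GB left
Final disks: [213,201] [192,177] [166,169] [171,182] [204,198] [193,169] [201,172] [183,188] [173].

9 disks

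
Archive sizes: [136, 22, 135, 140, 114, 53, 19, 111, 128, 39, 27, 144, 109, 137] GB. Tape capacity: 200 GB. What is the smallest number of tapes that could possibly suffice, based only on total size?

Total size = 136 + 22 + 135 + 140 + 114 + 53 + 19 + 111 + 128 + 39 + 27 + 144 + 109 + 137 = 1314 GB.
⌈1314 / 200⌉ = 7.

7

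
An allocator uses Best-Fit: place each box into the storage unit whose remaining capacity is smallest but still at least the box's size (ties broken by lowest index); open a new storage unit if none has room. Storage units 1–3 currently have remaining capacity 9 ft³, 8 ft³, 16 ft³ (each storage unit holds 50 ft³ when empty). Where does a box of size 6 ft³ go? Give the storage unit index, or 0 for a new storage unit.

2

Storage units with room: storage unit 1 (9 ft³), storage unit 2 (8 ft³), storage unit 3 (16 ft³).
Tightest fit is storage unit 2 with 8 ft³ free.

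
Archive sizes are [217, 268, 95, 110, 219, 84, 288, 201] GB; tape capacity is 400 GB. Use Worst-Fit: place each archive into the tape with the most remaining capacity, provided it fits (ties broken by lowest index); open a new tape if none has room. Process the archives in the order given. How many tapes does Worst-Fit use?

tape 1: place 217 GB, 183 GB left
tape 2: place 268 GB, 132 GB left
tape 1: place 95 GB, 88 GB left
tape 2: place 110 GB, 22 GB left
tape 3: place 219 GB, 181 GB left
tape 3: place 84 GB, 97 GB left
tape 4: place 288 GB, 112 GB left
tape 5: place 201 GB, 199 GB left

5 tapes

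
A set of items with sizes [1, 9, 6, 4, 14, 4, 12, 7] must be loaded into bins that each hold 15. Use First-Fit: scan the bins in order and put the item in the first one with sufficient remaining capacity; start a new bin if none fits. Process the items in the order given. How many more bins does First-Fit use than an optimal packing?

1

First-Fit: [1,9,4] [6,4] [14] [12] [7] → 5 bins.
Total size 57; any packing needs at least ⌈57/15⌉ = 4 bins.
An optimal packing achieves that bound: [14,1] [12] [9,6] [7,4,4] → 4 bins.
Excess: 5 − 4 = 1.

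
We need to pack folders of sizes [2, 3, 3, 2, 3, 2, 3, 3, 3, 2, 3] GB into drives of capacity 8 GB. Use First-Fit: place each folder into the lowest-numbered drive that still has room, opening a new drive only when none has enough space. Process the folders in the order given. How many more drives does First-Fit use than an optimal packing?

0

First-Fit: [2,3,3] [2,3,2] [3,3,2] [3,3] → 4 drives.
Total size 29 GB; any packing needs at least ⌈29/8⌉ = 4 drives.
So 4 is already optimal.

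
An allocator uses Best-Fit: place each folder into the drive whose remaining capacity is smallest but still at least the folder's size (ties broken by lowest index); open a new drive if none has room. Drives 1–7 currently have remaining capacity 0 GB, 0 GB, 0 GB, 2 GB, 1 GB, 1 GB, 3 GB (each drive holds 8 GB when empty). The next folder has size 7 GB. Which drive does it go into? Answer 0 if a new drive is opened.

0

No drive has ≥ 7 GB free, so a new drive is opened.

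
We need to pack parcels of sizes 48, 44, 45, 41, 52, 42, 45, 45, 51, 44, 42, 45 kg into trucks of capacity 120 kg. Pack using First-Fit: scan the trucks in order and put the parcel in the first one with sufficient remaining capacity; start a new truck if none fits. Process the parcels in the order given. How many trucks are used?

48 kg → truck 1 (remaining 72 kg)
44 kg → truck 1 (remaining 28 kg)
45 kg → truck 2 (remaining 75 kg)
41 kg → truck 2 (remaining 34 kg)
52 kg → truck 3 (remaining 68 kg)
42 kg → truck 3 (remaining 26 kg)
45 kg → truck 4 (remaining 75 kg)
45 kg → truck 4 (remaining 30 kg)
51 kg → truck 5 (remaining 69 kg)
44 kg → truck 5 (remaining 25 kg)
42 kg → truck 6 (remaining 78 kg)
45 kg → truck 6 (remaining 33 kg)
Final trucks: [48,44] [45,41] [52,42] [45,45] [51,44] [42,45].

6 trucks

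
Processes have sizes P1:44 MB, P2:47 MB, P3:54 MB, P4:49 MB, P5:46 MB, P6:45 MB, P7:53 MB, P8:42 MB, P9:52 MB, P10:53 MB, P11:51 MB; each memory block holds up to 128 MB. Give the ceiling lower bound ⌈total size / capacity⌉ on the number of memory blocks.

5 memory blocks

Total size = 44 + 47 + 54 + 49 + 46 + 45 + 53 + 42 + 52 + 53 + 51 = 536 MB.
⌈536 / 128⌉ = 5.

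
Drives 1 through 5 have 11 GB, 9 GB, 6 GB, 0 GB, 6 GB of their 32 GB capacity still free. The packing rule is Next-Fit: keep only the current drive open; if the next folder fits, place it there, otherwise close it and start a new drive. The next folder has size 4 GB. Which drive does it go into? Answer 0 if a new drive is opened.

5

Next-Fit only looks at drive 5, which has 6 GB free.
4 GB fits there.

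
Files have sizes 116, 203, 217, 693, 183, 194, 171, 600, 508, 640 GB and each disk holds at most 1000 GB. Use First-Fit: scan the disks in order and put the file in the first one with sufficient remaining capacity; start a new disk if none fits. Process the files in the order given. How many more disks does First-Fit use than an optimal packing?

First-Fit: [116,203,217,183,194] [693,171] [600] [508] [640] → 5 disks.
Total size 3525 GB; any packing needs at least ⌈3525/1000⌉ = 4 disks.
An optimal packing achieves that bound: [693,217] [640,203,116] [600,194,183] [508,171] → 4 disks.
Excess: 5 − 4 = 1.

1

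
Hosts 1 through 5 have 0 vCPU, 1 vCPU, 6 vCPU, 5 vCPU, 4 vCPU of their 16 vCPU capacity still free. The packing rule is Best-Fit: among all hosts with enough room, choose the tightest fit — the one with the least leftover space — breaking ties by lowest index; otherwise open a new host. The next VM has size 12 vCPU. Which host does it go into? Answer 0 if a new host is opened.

No host has ≥ 12 vCPU free, so a new host is opened.

0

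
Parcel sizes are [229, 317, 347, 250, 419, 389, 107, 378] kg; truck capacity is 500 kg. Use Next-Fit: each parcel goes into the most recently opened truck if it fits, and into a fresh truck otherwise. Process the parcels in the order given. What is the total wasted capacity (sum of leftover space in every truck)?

1064

truck 1: place 229 kg, 271 kg left
truck 2: place 317 kg, 183 kg left
truck 3: place 347 kg, 153 kg left
truck 4: place 250 kg, 250 kg left
truck 5: place 419 kg, 81 kg left
truck 6: place 389 kg, 111 kg left
truck 6: place 107 kg, 4 kg left
truck 7: place 378 kg, 122 kg left
7 trucks × 500 kg = 3500 kg; used 2436 kg; unused 1064 kg.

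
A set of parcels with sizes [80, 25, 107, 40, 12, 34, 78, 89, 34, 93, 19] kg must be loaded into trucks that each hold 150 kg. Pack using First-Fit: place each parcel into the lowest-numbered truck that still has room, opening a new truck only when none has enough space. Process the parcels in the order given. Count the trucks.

truck 1: place 80 kg, 70 kg left
truck 1: place 25 kg, 45 kg left
truck 2: place 107 kg, 43 kg left
truck 1: place 40 kg, 5 kg left
truck 2: place 12 kg, 31 kg left
truck 3: place 34 kg, 116 kg left
truck 3: place 78 kg, 38 kg left
truck 4: place 89 kg, 61 kg left
truck 3: place 34 kg, 4 kg left
truck 5: place 93 kg, 57 kg left
truck 2: place 19 kg, 12 kg left
Final trucks: [80,25,40] [107,12,19] [34,78,34] [89] [93].

5 trucks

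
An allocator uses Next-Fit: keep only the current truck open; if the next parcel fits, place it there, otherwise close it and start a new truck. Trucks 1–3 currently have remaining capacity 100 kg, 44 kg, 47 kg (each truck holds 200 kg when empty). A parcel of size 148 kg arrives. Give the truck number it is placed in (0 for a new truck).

0

Next-Fit only looks at truck 3, which has 47 kg free.
148 kg does not fit, so a new truck is opened.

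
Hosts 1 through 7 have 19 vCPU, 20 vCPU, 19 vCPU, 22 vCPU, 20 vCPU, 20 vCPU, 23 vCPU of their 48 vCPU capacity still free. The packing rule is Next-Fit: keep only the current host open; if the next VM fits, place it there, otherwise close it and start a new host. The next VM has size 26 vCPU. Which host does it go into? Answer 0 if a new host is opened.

Next-Fit only looks at host 7, which has 23 vCPU free.
26 vCPU does not fit, so a new host is opened.

0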